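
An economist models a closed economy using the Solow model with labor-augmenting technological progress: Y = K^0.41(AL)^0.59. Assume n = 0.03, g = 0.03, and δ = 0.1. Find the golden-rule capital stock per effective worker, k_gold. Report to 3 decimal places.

k_gold ≈ 4.928

Break-even investment rate: n + g + δ = 0.03 + 0.03 + 0.1 = 0.16.
At the golden rule the marginal product of capital equals n+g+δ: 0.41·k^(0.41−1) = 0.16. Solving, k_gold = (0.41/0.16)^(1/0.59) ≈ 4.9278.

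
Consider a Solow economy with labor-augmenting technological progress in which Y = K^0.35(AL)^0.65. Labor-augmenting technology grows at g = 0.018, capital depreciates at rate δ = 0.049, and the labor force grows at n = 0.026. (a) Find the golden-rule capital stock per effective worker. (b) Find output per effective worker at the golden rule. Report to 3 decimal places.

n + g + δ = 0.026 + 0.018 + 0.049 = 0.093.
At the golden rule the marginal product of capital equals n+g+δ: 0.35·k^(0.35−1) = 0.093. Solving, k_gold = (0.35/0.093)^(1/0.65) ≈ 7.6827.
y_gold = 7.6827^0.35 ≈ 2.0414.

(a) k_gold ≈ 7.683; (b) y_gold ≈ 2.041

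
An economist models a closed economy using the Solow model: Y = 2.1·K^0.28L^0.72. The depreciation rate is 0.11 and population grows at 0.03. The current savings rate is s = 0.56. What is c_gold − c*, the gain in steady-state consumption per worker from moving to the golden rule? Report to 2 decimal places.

Δc ≈ 0.53

The effective depreciation rate is n + δ = 0.03 + 0.11 = 0.14.
Current steady state (s = 0.56): k* = (0.56·2.1/0.14)^(1/0.72) ≈ 19.2186, y* = 2.1·19.2186^0.28 ≈ 4.8046, c* = (1−0.56)·4.8046 ≈ 2.1140.
Maximizing c = f(k) − (n+δ)·k gives f'(k) = n+δ, i.e. 0.28·2.1·k^(0.28−1) = 0.14, so k_gold = (0.28·2.1/0.14)^(1/0.72) ≈ 7.3388.
y_gold = 2.1·7.3388^0.28 ≈ 3.6694, c_gold = y_gold − 0.14·k_gold ≈ 2.6420.
Gain: Δc = 2.6420 − 2.1140 ≈ 0.5279.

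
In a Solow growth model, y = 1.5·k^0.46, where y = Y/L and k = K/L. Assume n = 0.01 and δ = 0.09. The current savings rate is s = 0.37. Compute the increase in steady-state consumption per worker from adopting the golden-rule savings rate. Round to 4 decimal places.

Capital per worker breaks even when investment replaces (n + δ)·k; here n + δ = 0.1.
Current steady state (s = 0.37): k* = (0.37·1.5/0.1)^(1/0.54) ≈ 23.8957, y* = 1.5·23.8957^0.46 ≈ 6.4583, c* = (1−0.37)·6.4583 ≈ 4.0687.
Maximizing c = f(k) − (n+δ)·k gives f'(k) = n+δ, i.e. 0.46·1.5·k^(0.46−1) = 0.1, so k_gold = (0.46·1.5/0.1)^(1/0.54) ≈ 35.7622.
y_gold = 1.5·35.7622^0.46 ≈ 7.7744, c_gold = y_gold − 0.1·k_gold ≈ 4.1982.
Gain: Δc = 4.1982 − 4.0687 ≈ 0.1294.

Δc ≈ 0.1294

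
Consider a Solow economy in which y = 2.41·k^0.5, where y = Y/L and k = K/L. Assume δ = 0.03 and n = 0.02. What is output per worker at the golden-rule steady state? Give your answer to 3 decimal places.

n + δ = 0.02 + 0.03 = 0.05.
Maximizing c = f(k) − (n+δ)·k gives f'(k) = n+δ, i.e. 0.5·2.41·k^(0.5−1) = 0.05, so k_gold = (0.5·2.41/0.05)^(1/0.5) ≈ 580.8100.
Output: y_gold = 2.41·k_gold^0.5 = 2.41·580.8100^0.5 ≈ 58.0810.

y_gold ≈ 58.081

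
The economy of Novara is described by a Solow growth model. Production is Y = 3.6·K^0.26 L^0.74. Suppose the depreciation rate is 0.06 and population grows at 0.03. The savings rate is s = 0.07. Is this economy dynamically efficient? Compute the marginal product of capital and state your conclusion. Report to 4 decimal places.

dynamically efficient; MPK ≈ 0.3343

The effective depreciation rate is n + δ = 0.03 + 0.06 = 0.09.
Steady-state k*: s·A·k^0.26 = 0.09·k gives k* = (0.07·3.6/0.09)^(1/0.74) ≈ 4.0204.
MPK = 0.26·3.6·4.0204^(-0.74) ≈ 0.3343.
MPK > n+δ = 0.09, so the economy is dynamically efficient (under-saving).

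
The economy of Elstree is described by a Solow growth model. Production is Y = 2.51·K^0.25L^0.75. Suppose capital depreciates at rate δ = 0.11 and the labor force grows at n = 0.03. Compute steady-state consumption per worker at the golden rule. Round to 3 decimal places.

c_gold ≈ 3.104

Break-even investment rate: n + δ = 0.03 + 0.11 = 0.14.
Setting f'(k) = n+δ gives 0.25·2.51·k^(0.25−1) = 0.14, hence k_gold = (0.25·2.51/0.14)^(1/0.75) ≈ 7.3901.
y_gold = 2.51·7.3901^0.25 ≈ 4.1384.
c_gold = y_gold − (n+δ)·k_gold = 4.1384 − 0.14·7.3901 ≈ 3.1038.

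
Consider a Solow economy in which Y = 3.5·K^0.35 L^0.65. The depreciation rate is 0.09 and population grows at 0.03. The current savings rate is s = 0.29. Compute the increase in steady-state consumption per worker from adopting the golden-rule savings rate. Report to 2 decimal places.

Δc ≈ 0.10

Capital per worker breaks even when investment replaces (n + δ)·k; here n + δ = 0.12.
Current steady state (s = 0.29): k* = (0.29·3.5/0.12)^(1/0.65) ≈ 26.7050, y* = 3.5·26.7050^0.35 ≈ 11.0503, c* = (1−0.29)·11.0503 ≈ 7.8457.
Setting f'(k) = n+δ gives 0.35·3.5·k^(0.35−1) = 0.12, hence k_gold = (0.35·3.5/0.12)^(1/0.65) ≈ 35.6647.
y_gold = 3.5·35.6647^0.35 ≈ 12.2279, c_gold = y_gold − 0.12·k_gold ≈ 7.9481.
Gain: Δc = 7.9481 − 7.8457 ≈ 0.1024.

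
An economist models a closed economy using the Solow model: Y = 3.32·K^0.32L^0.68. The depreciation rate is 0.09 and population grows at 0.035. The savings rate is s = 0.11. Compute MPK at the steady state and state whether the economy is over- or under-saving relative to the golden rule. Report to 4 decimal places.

Capital per worker breaks even when investment replaces (n + δ)·k; here n + δ = 0.125.
Steady-state k*: s·A·k^0.32 = 0.125·k gives k* = (0.11·3.32/0.125)^(1/0.68) ≈ 4.8388.
MPK = 0.32·3.32·4.8388^(-0.68) ≈ 0.3636.
MPK > n+δ = 0.125, so the economy is dynamically efficient (under-saving).

under-saving; MPK ≈ 0.3636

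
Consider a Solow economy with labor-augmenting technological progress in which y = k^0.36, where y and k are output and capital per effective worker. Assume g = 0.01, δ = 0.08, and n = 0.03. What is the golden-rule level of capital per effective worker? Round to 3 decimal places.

Break-even investment rate: n + g + δ = 0.03 + 0.01 + 0.08 = 0.12.
At the golden rule the marginal product of capital equals n+g+δ: 0.36·k^(0.36−1) = 0.12. Solving, k_gold = (0.36/0.12)^(1/0.64) ≈ 5.5655.

k_gold ≈ 5.565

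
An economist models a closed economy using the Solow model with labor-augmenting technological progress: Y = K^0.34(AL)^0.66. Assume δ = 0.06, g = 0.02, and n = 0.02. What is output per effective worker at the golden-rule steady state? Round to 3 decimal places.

y_gold ≈ 1.878

The effective depreciation rate is n + g + δ = 0.02 + 0.02 + 0.06 = 0.1.
At the golden rule the marginal product of capital equals n+g+δ: 0.34·k^(0.34−1) = 0.1. Solving, k_gold = (0.34/0.1)^(1/0.66) ≈ 6.3866.
Output: y_gold = k_gold^0.34 = 6.3866^0.34 ≈ 1.8784.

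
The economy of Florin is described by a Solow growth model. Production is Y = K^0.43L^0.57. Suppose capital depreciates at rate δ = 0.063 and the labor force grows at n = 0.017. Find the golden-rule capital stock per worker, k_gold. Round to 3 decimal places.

Capital per worker breaks even when investment replaces (n + δ)·k; here n + δ = 0.08.
At the golden rule the marginal product of capital equals n+δ: 0.43·k^(0.43−1) = 0.08. Solving, k_gold = (0.43/0.08)^(1/0.57) ≈ 19.1146.

k_gold ≈ 19.115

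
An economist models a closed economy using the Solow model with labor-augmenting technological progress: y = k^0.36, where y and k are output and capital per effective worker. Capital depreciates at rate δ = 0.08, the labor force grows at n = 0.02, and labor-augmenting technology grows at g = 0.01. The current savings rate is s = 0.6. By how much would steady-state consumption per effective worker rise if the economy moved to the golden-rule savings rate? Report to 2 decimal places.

Capital per effective worker breaks even when investment replaces (n + g + δ)·k; here n + g + δ = 0.11.
Current steady state (s = 0.6): k* = (0.6/0.11)^(1/0.64) ≈ 14.1640, y* = 14.1640^0.36 ≈ 2.5967, c* = (1−0.6)·2.5967 ≈ 1.0387.
At the golden rule the marginal product of capital equals n+g+δ: 0.36·k^(0.36−1) = 0.11. Solving, k_gold = (0.36/0.11)^(1/0.64) ≈ 6.3760.
y_gold = 6.3760^0.36 ≈ 1.9482, c_gold = y_gold − 0.11·k_gold ≈ 1.2469.
Gain: Δc = 1.2469 − 1.0387 ≈ 0.2082.

Δc ≈ 0.21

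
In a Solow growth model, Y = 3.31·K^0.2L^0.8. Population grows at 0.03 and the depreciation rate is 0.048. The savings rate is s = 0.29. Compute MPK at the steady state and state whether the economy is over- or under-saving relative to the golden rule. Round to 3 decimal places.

over-saving; MPK ≈ 0.054

Break-even investment rate: n + δ = 0.03 + 0.048 = 0.078.
Steady-state k*: s·A·k^0.2 = 0.078·k gives k* = (0.29·3.31/0.078)^(1/0.8) ≈ 23.0496.
MPK = 0.2·3.31·23.0496^(-0.8) ≈ 0.0538.
MPK < n+δ = 0.078, so the economy is dynamically inefficient (over-saving).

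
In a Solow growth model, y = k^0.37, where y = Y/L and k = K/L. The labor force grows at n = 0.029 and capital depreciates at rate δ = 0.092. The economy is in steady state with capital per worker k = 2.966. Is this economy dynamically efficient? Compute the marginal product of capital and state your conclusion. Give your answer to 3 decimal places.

dynamically efficient; MPK ≈ 0.187

The effective depreciation rate is n + δ = 0.029 + 0.092 = 0.121.
MPK = 0.37·k^(0.37−1) = 0.37·2.966^(-0.63) ≈ 0.1865.
MPK > 0.121, so the economy is dynamically efficient (under-saving).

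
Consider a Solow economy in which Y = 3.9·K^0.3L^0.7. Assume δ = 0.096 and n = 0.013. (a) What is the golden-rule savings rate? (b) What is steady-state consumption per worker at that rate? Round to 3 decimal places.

n + δ = 0.013 + 0.096 = 0.109.
For Cobb-Douglas, s_gold equals capital's share: s_gold = 0.3.
Golden rule sets MPK = n+δ: 0.3·3.9·k^(0.3−1) = 0.109, so k_gold = (0.3·3.9/0.109)^(1/0.7) ≈ 29.6834.
y_gold = 3.9·29.6834^0.3 ≈ 10.7850; c_gold = (1−0.3)·y_gold ≈ 7.5495.

(a) s_gold = 0.300; (b) c_gold ≈ 7.549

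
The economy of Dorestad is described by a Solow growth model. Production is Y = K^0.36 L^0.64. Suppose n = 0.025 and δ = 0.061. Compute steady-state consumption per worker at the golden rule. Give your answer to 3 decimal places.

c_gold ≈ 1.432

The effective depreciation rate is n + δ = 0.025 + 0.061 = 0.086.
Setting f'(k) = n+δ gives 0.36·k^(0.36−1) = 0.086, hence k_gold = (0.36/0.086)^(1/0.64) ≈ 9.3663.
y_gold = 9.3663^0.36 ≈ 2.2375.
c_gold = y_gold − (n+δ)·k_gold = 2.2375 − 0.086·9.3663 ≈ 1.4320.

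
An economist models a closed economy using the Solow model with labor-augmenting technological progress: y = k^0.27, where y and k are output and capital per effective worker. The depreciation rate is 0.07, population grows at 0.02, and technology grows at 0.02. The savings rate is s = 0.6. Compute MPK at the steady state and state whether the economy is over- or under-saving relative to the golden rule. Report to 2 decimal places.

Break-even investment rate: n + g + δ = 0.02 + 0.02 + 0.07 = 0.11.
Steady-state k*: s·k^0.27 = 0.11·k gives k* = (0.6/0.11)^(1/0.73) ≈ 10.2155.
MPK = 0.27·10.2155^(-0.73) ≈ 0.0495.
MPK < n+g+δ = 0.11, so the economy is dynamically inefficient (over-saving).

over-saving; MPK ≈ 0.05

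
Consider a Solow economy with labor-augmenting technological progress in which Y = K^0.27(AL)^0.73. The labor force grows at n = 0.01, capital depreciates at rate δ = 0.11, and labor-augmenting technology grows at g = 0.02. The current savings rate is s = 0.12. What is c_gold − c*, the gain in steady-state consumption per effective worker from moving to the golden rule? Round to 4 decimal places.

Break-even investment rate: n + g + δ = 0.01 + 0.02 + 0.11 = 0.14.
Current steady state (s = 0.12): k* = (0.12/0.14)^(1/0.73) ≈ 0.8096, y* = 0.8096^0.27 ≈ 0.9446, c* = (1−0.12)·0.9446 ≈ 0.8312.
Golden rule sets MPK = n+g+δ: 0.27·k^(0.27−1) = 0.14, so k_gold = (0.27/0.14)^(1/0.73) ≈ 2.4589.
y_gold = 2.4589^0.27 ≈ 1.2750, c_gold = y_gold − 0.14·k_gold ≈ 0.9307.
Gain: Δc = 0.9307 − 0.8312 ≈ 0.0995.

Δc ≈ 0.0995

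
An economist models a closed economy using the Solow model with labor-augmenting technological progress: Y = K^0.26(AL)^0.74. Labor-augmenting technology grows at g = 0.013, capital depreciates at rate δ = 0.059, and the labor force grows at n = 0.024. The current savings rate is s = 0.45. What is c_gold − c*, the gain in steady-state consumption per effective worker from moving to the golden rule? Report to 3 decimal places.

Δc ≈ 0.104

Capital per effective worker breaks even when investment replaces (n + g + δ)·k; here n + g + δ = 0.096.
Current steady state (s = 0.45): k* = (0.45/0.096)^(1/0.74) ≈ 8.0664, y* = 8.0664^0.26 ≈ 1.7208, c* = (1−0.45)·1.7208 ≈ 0.9465.
Setting f'(k) = n+g+δ gives 0.26·k^(0.26−1) = 0.096, hence k_gold = (0.26/0.096)^(1/0.74) ≈ 3.8436.
y_gold = 3.8436^0.26 ≈ 1.4192, c_gold = y_gold − 0.096·k_gold ≈ 1.0502.
Gain: Δc = 1.0502 − 0.9465 ≈ 0.1037.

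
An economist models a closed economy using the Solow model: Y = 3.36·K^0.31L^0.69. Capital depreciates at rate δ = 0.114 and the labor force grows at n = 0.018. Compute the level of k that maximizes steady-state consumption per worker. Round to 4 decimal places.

The effective depreciation rate is n + δ = 0.018 + 0.114 = 0.132.
Maximizing c = f(k) − (n+δ)·k gives f'(k) = n+δ, i.e. 0.31·3.36·k^(0.31−1) = 0.132, so k_gold = (0.31·3.36/0.132)^(1/0.69) ≈ 19.9611.

k_gold ≈ 19.9611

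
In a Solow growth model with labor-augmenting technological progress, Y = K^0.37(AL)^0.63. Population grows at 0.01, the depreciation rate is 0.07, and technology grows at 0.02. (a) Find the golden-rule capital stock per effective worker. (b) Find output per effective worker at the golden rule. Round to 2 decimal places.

(a) k_gold ≈ 7.98; (b) y_gold ≈ 2.16

Capital per effective worker breaks even when investment replaces (n + g + δ)·k; here n + g + δ = 0.1.
Setting f'(k) = n+g+δ gives 0.37·k^(0.37−1) = 0.1, hence k_gold = (0.37/0.1)^(1/0.63) ≈ 7.9782.
y_gold = 7.9782^0.37 ≈ 2.1563.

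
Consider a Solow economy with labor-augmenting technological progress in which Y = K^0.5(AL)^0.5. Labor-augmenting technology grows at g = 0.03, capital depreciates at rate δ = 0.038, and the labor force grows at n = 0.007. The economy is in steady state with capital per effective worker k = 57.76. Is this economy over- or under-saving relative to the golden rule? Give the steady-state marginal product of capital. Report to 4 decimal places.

over-saving; MPK ≈ 0.0658

The effective depreciation rate is n + g + δ = 0.007 + 0.03 + 0.038 = 0.075.
MPK = 0.5·k^(0.5−1) = 0.5·57.76^(-0.5) ≈ 0.0658.
MPK < 0.075, so the economy is dynamically inefficient (over-saving).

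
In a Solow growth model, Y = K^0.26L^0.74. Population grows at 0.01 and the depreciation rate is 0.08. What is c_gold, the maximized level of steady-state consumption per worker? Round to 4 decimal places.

The effective depreciation rate is n + δ = 0.01 + 0.08 = 0.09.
Setting f'(k) = n+δ gives 0.26·k^(0.26−1) = 0.09, hence k_gold = (0.26/0.09)^(1/0.74) ≈ 4.1938.
y_gold = 4.1938^0.26 ≈ 1.4517.
c_gold = y_gold − (n+δ)·k_gold = 1.4517 − 0.09·4.1938 ≈ 1.0743.

c_gold ≈ 1.0743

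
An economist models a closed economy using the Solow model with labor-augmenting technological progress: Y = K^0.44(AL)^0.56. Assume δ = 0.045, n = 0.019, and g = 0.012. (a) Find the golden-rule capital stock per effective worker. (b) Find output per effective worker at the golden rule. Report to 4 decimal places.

Capital per effective worker breaks even when investment replaces (n + g + δ)·k; here n + g + δ = 0.076.
Golden rule sets MPK = n+g+δ: 0.44·k^(0.44−1) = 0.076, so k_gold = (0.44/0.076)^(1/0.56) ≈ 23.0068.
y_gold = 23.0068^0.44 ≈ 3.9739.

(a) k_gold ≈ 23.0068; (b) y_gold ≈ 3.9739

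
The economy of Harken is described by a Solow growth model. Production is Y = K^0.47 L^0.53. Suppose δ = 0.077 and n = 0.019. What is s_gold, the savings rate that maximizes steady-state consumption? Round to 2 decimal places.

Break-even investment rate: n + δ = 0.019 + 0.077 = 0.096.
At the golden rule MPK = n+δ, and in any Cobb-Douglas steady state s = (n+δ)·k/y = MPK·k/y = capital's share 0.47.

s_gold = 0.47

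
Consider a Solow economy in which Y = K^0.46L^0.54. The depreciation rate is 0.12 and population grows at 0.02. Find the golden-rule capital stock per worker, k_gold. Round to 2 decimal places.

Break-even investment rate: n + δ = 0.02 + 0.12 = 0.14.
At the golden rule the marginal product of capital equals n+δ: 0.46·k^(0.46−1) = 0.14. Solving, k_gold = (0.46/0.14)^(1/0.54) ≈ 9.0515.

k_gold ≈ 9.05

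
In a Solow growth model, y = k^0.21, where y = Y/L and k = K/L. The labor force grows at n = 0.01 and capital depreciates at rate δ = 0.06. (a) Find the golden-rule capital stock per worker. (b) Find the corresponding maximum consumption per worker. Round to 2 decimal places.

Capital per worker breaks even when investment replaces (n + δ)·k; here n + δ = 0.07.
Golden rule sets MPK = n+δ: 0.21·k^(0.21−1) = 0.07, so k_gold = (0.21/0.07)^(1/0.79) ≈ 4.0175.
y_gold = 4.0175^0.21 ≈ 1.3392; c_gold = y_gold − 0.07·k_gold ≈ 1.0579.

(a) k_gold ≈ 4.02; (b) c_gold ≈ 1.06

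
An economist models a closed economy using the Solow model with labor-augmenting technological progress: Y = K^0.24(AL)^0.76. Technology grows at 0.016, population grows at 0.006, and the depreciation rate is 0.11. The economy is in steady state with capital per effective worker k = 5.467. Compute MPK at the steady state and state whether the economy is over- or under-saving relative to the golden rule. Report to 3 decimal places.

over-saving; MPK ≈ 0.066

n + g + δ = 0.006 + 0.016 + 0.11 = 0.132.
MPK = 0.24·k^(0.24−1) = 0.24·5.467^(-0.76) ≈ 0.0660.
MPK < 0.132, so the economy is dynamically inefficient (over-saving).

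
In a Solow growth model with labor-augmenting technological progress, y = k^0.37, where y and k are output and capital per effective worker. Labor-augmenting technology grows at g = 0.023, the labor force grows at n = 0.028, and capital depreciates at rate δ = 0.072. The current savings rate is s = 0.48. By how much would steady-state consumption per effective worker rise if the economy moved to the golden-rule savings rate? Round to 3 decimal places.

The effective depreciation rate is n + g + δ = 0.028 + 0.023 + 0.072 = 0.123.
Current steady state (s = 0.48): k* = (0.48/0.123)^(1/0.63) ≈ 8.6822, y* = 8.6822^0.37 ≈ 2.2248, c* = (1−0.48)·2.2248 ≈ 1.1569.
Setting f'(k) = n+g+δ gives 0.37·k^(0.37−1) = 0.123, hence k_gold = (0.37/0.123)^(1/0.63) ≈ 5.7438.
y_gold = 5.7438^0.37 ≈ 1.9094, c_gold = y_gold − 0.123·k_gold ≈ 1.2029.
Gain: Δc = 1.2029 − 1.1569 ≈ 0.0460.

Δc ≈ 0.046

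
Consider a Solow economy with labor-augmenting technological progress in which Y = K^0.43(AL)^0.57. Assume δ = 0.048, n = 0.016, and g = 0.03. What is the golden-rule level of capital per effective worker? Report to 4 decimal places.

k_gold ≈ 14.4043

Break-even investment rate: n + g + δ = 0.016 + 0.03 + 0.048 = 0.094.
Maximizing c = f(k) − (n+g+δ)·k gives f'(k) = n+g+δ, i.e. 0.43·k^(0.43−1) = 0.094, so k_gold = (0.43/0.094)^(1/0.57) ≈ 14.4043.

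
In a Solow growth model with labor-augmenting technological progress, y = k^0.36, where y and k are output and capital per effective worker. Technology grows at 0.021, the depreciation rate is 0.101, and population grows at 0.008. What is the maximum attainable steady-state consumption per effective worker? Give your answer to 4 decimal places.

c_gold ≈ 1.1350

Capital per effective worker breaks even when investment replaces (n + g + δ)·k; here n + g + δ = 0.13.
Setting f'(k) = n+g+δ gives 0.36·k^(0.36−1) = 0.13, hence k_gold = (0.36/0.13)^(1/0.64) ≈ 4.9112.
y_gold = 4.9112^0.36 ≈ 1.7735.
c_gold = y_gold − (n+g+δ)·k_gold = 1.7735 − 0.13·4.9112 ≈ 1.1350.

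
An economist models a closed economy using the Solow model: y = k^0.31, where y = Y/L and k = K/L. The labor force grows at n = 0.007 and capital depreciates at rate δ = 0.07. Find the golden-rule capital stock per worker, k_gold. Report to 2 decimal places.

The effective depreciation rate is n + δ = 0.007 + 0.07 = 0.077.
At the golden rule the marginal product of capital equals n+δ: 0.31·k^(0.31−1) = 0.077. Solving, k_gold = (0.31/0.077)^(1/0.69) ≈ 7.5270.

k_gold ≈ 7.53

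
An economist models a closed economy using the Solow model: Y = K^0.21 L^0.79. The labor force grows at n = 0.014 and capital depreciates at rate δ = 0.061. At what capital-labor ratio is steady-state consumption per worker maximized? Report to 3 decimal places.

k_gold ≈ 3.681

Break-even investment rate: n + δ = 0.014 + 0.061 = 0.075.
Setting f'(k) = n+δ gives 0.21·k^(0.21−1) = 0.075, hence k_gold = (0.21/0.075)^(1/0.79) ≈ 3.6815.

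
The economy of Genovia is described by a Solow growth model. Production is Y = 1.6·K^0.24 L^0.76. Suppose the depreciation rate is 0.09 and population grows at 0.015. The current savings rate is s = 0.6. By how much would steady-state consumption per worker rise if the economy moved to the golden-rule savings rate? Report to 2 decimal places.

Δc ≈ 0.54

Break-even investment rate: n + δ = 0.015 + 0.09 = 0.105.
Current steady state (s = 0.6): k* = (0.6·1.6/0.105)^(1/0.76) ≈ 18.3900, y* = 1.6·18.3900^0.24 ≈ 3.2182, c* = (1−0.6)·3.2182 ≈ 1.2873.
At the golden rule the marginal product of capital equals n+δ: 0.24·1.6·k^(0.24−1) = 0.105. Solving, k_gold = (0.24·1.6/0.105)^(1/0.76) ≈ 5.5078.
y_gold = 1.6·5.5078^0.24 ≈ 2.4097, c_gold = y_gold − 0.105·k_gold ≈ 1.8313.
Gain: Δc = 1.8313 − 1.2873 ≈ 0.5440.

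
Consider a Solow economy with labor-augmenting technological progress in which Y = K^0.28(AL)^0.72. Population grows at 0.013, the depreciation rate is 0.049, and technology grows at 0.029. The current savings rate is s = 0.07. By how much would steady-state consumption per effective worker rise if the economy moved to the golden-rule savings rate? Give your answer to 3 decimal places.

Δc ≈ 0.275

Capital per effective worker breaks even when investment replaces (n + g + δ)·k; here n + g + δ = 0.091.
Current steady state (s = 0.07): k* = (0.07/0.091)^(1/0.72) ≈ 0.6946, y* = 0.6946^0.28 ≈ 0.9030, c* = (1−0.07)·0.9030 ≈ 0.8398.
Golden rule sets MPK = n+g+δ: 0.28·k^(0.28−1) = 0.091, so k_gold = (0.28/0.091)^(1/0.72) ≈ 4.7636.
y_gold = 4.7636^0.28 ≈ 1.5482, c_gold = y_gold − 0.091·k_gold ≈ 1.1147.
Gain: Δc = 1.1147 − 0.8398 ≈ 0.2749.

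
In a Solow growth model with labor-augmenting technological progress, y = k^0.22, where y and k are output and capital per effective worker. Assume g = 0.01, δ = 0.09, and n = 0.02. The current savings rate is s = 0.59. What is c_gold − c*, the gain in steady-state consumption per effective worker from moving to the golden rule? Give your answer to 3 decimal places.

Capital per effective worker breaks even when investment replaces (n + g + δ)·k; here n + g + δ = 0.12.
Current steady state (s = 0.59): k* = (0.59/0.12)^(1/0.78) ≈ 7.7047, y* = 7.7047^0.22 ≈ 1.5671, c* = (1−0.59)·1.5671 ≈ 0.6425.
Golden rule sets MPK = n+g+δ: 0.22·k^(0.22−1) = 0.12, so k_gold = (0.22/0.12)^(1/0.78) ≈ 2.1751.
y_gold = 2.1751^0.22 ≈ 1.1864, c_gold = y_gold − 0.12·k_gold ≈ 0.9254.
Gain: Δc = 0.9254 − 0.6425 ≈ 0.2829.

Δc ≈ 0.283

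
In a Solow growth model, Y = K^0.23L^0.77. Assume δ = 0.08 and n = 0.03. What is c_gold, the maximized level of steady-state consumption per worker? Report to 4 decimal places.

Break-even investment rate: n + δ = 0.03 + 0.08 = 0.11.
Setting f'(k) = n+δ gives 0.23·k^(0.23−1) = 0.11, hence k_gold = (0.23/0.11)^(1/0.77) ≈ 2.6063.
y_gold = 2.6063^0.23 ≈ 1.2465.
c_gold = y_gold − (n+δ)·k_gold = 1.2465 − 0.11·2.6063 ≈ 0.9598.

c_gold ≈ 0.9598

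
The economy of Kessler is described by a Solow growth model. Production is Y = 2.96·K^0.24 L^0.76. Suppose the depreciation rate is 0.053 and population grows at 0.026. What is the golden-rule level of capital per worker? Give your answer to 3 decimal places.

k_gold ≈ 17.993

Break-even investment rate: n + δ = 0.026 + 0.053 = 0.079.
Setting f'(k) = n+δ gives 0.24·2.96·k^(0.24−1) = 0.079, hence k_gold = (0.24·2.96/0.079)^(1/0.76) ≈ 17.9928.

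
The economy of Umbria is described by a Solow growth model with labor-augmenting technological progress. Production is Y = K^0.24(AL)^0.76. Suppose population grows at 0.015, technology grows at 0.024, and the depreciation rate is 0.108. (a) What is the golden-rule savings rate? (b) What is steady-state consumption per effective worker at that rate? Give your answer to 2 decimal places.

(a) s_gold = 0.24; (b) c_gold ≈ 0.89

The effective depreciation rate is n + g + δ = 0.015 + 0.024 + 0.108 = 0.147.
For Cobb-Douglas, s_gold equals capital's share: s_gold = 0.24.
Maximizing c = f(k) − (n+g+δ)·k gives f'(k) = n+g+δ, i.e. 0.24·k^(0.24−1) = 0.147, so k_gold = (0.24/0.147)^(1/0.76) ≈ 1.9060.
y_gold = 1.9060^0.24 ≈ 1.1674; c_gold = (1−0.24)·y_gold ≈ 0.8872.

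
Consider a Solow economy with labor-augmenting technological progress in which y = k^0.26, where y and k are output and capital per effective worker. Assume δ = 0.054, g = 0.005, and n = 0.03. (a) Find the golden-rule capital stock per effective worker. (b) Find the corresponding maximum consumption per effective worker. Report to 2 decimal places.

(a) k_gold ≈ 4.26; (b) c_gold ≈ 1.08

Capital per effective worker breaks even when investment replaces (n + g + δ)·k; here n + g + δ = 0.089.
At the golden rule the marginal product of capital equals n+g+δ: 0.26·k^(0.26−1) = 0.089. Solving, k_gold = (0.26/0.089)^(1/0.74) ≈ 4.2576.
y_gold = 4.2576^0.26 ≈ 1.4574; c_gold = y_gold − 0.089·k_gold ≈ 1.0785.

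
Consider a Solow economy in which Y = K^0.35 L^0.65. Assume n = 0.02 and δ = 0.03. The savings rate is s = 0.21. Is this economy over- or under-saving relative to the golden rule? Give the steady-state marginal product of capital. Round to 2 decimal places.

under-saving; MPK ≈ 0.08

The effective depreciation rate is n + δ = 0.02 + 0.03 = 0.05.
Steady-state k*: s·k^0.35 = 0.05·k gives k* = (0.21/0.05)^(1/0.65) ≈ 9.0959.
MPK = 0.35·9.0959^(-0.65) ≈ 0.0833.
MPK > n+δ = 0.05, so the economy is dynamically efficient (under-saving).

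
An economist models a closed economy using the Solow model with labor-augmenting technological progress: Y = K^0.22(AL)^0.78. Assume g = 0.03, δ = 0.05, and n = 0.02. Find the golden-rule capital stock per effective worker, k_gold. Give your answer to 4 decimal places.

n + g + δ = 0.02 + 0.03 + 0.05 = 0.1.
Golden rule sets MPK = n+g+δ: 0.22·k^(0.22−1) = 0.1, so k_gold = (0.22/0.1)^(1/0.78) ≈ 2.7479.

k_gold ≈ 2.7479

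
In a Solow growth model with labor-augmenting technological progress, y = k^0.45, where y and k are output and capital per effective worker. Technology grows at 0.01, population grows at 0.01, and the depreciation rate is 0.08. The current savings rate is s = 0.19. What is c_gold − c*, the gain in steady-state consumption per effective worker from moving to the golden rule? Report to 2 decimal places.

Δc ≈ 0.51

The effective depreciation rate is n + g + δ = 0.01 + 0.01 + 0.08 = 0.1.
Current steady state (s = 0.19): k* = (0.19/0.1)^(1/0.55) ≈ 3.2124, y* = 3.2124^0.45 ≈ 1.6907, c* = (1−0.19)·1.6907 ≈ 1.3695.
Golden rule sets MPK = n+g+δ: 0.45·k^(0.45−1) = 0.1, so k_gold = (0.45/0.1)^(1/0.55) ≈ 15.4049.
y_gold = 15.4049^0.45 ≈ 3.4233, c_gold = y_gold − 0.1·k_gold ≈ 1.8828.
Gain: Δc = 1.8828 − 1.3695 ≈ 0.5133.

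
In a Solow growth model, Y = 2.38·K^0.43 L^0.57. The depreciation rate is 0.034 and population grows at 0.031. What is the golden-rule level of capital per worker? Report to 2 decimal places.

n + δ = 0.031 + 0.034 = 0.065.
At the golden rule the marginal product of capital equals n+δ: 0.43·2.38·k^(0.43−1) = 0.065. Solving, k_gold = (0.43·2.38/0.065)^(1/0.57) ≈ 125.9597.

k_gold ≈ 125.96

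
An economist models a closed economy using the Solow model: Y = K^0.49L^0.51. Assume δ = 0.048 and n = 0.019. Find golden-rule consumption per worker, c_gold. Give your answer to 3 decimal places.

The effective depreciation rate is n + δ = 0.019 + 0.048 = 0.067.
Setting f'(k) = n+δ gives 0.49·k^(0.49−1) = 0.067, hence k_gold = (0.49/0.067)^(1/0.51) ≈ 49.4715.
y_gold = 49.4715^0.49 ≈ 6.7645.
c_gold = y_gold − (n+δ)·k_gold = 6.7645 − 0.067·49.4715 ≈ 3.4499.

c_gold ≈ 3.450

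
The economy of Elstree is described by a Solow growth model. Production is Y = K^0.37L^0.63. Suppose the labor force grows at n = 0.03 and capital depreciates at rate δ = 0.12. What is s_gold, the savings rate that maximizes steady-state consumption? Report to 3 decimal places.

The effective depreciation rate is n + δ = 0.03 + 0.12 = 0.15.
At the golden rule MPK = n+δ, and in any Cobb-Douglas steady state s = (n+δ)·k/y = MPK·k/y = capital's share 0.37.

s_gold = 0.370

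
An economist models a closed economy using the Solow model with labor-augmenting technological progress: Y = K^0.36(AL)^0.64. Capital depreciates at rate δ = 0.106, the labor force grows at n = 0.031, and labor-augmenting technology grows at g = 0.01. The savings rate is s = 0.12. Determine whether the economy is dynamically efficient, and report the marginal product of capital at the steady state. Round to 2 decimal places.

dynamically efficient; MPK ≈ 0.44

The effective depreciation rate is n + g + δ = 0.031 + 0.01 + 0.106 = 0.147.
Steady-state k*: s·k^0.36 = 0.147·k gives k* = (0.12/0.147)^(1/0.64) ≈ 0.7283.
MPK = 0.36·0.7283^(-0.64) ≈ 0.4410.
MPK > n+g+δ = 0.147, so the economy is dynamically efficient (under-saving).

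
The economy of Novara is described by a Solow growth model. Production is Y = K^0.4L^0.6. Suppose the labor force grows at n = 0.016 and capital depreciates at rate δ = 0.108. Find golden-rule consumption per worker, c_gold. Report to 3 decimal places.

n + δ = 0.016 + 0.108 = 0.124.
At the golden rule the marginal product of capital equals n+δ: 0.4·k^(0.4−1) = 0.124. Solving, k_gold = (0.4/0.124)^(1/0.6) ≈ 7.0426.
y_gold = 7.0426^0.4 ≈ 2.1832.
c_gold = y_gold − (n+δ)·k_gold = 2.1832 − 0.124·7.0426 ≈ 1.3099.

c_gold ≈ 1.310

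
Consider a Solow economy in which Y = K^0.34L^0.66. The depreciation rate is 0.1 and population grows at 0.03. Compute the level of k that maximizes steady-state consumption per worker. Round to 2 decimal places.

k_gold ≈ 4.29

n + δ = 0.03 + 0.1 = 0.13.
Golden rule sets MPK = n+δ: 0.34·k^(0.34−1) = 0.13, so k_gold = (0.34/0.13)^(1/0.66) ≈ 4.2917.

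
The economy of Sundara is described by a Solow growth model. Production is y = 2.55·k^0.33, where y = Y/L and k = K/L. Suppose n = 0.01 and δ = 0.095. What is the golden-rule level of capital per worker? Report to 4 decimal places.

k_gold ≈ 22.3384

Capital per worker breaks even when investment replaces (n + δ)·k; here n + δ = 0.105.
Maximizing c = f(k) − (n+δ)·k gives f'(k) = n+δ, i.e. 0.33·2.55·k^(0.33−1) = 0.105, so k_gold = (0.33·2.55/0.105)^(1/0.67) ≈ 22.3384.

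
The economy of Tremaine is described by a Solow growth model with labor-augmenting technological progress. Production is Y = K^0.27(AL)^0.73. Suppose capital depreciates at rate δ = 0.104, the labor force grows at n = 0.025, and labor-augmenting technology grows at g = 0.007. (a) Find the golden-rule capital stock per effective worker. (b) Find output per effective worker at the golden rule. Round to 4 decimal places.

(a) k_gold ≈ 2.5585; (b) y_gold ≈ 1.2887

n + g + δ = 0.025 + 0.007 + 0.104 = 0.136.
Maximizing c = f(k) − (n+g+δ)·k gives f'(k) = n+g+δ, i.e. 0.27·k^(0.27−1) = 0.136, so k_gold = (0.27/0.136)^(1/0.73) ≈ 2.5585.
y_gold = 2.5585^0.27 ≈ 1.2887.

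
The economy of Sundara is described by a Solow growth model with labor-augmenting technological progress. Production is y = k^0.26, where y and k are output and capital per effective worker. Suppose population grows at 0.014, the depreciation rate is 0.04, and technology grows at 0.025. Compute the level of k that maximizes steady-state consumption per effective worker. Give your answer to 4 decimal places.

k_gold ≈ 5.0017

The effective depreciation rate is n + g + δ = 0.014 + 0.025 + 0.04 = 0.079.
Golden rule sets MPK = n+g+δ: 0.26·k^(0.26−1) = 0.079, so k_gold = (0.26/0.079)^(1/0.74) ≈ 5.0017.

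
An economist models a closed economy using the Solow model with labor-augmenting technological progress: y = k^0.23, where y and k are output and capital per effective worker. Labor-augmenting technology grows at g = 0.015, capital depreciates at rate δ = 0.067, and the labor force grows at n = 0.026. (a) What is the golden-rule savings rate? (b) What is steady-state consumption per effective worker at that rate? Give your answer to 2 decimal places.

(a) s_gold = 0.23; (b) c_gold ≈ 0.97

The effective depreciation rate is n + g + δ = 0.026 + 0.015 + 0.067 = 0.108.
For Cobb-Douglas, s_gold equals capital's share: s_gold = 0.23.
Maximizing c = f(k) − (n+g+δ)·k gives f'(k) = n+g+δ, i.e. 0.23·k^(0.23−1) = 0.108, so k_gold = (0.23/0.108)^(1/0.77) ≈ 2.6691.
y_gold = 2.6691^0.23 ≈ 1.2533; c_gold = (1−0.23)·y_gold ≈ 0.9651.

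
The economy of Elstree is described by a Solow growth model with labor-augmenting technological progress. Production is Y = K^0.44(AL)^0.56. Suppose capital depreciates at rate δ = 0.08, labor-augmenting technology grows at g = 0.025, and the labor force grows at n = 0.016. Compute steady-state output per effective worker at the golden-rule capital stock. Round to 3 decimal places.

y_gold ≈ 2.758

The effective depreciation rate is n + g + δ = 0.016 + 0.025 + 0.08 = 0.121.
Golden rule sets MPK = n+g+δ: 0.44·k^(0.44−1) = 0.121, so k_gold = (0.44/0.121)^(1/0.56) ≈ 10.0275.
Output: y_gold = k_gold^0.44 = 10.0275^0.44 ≈ 2.7576.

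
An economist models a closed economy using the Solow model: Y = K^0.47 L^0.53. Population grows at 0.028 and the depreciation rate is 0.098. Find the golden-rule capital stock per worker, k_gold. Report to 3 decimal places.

n + δ = 0.028 + 0.098 = 0.126.
Golden rule sets MPK = n+δ: 0.47·k^(0.47−1) = 0.126, so k_gold = (0.47/0.126)^(1/0.53) ≈ 11.9876.

k_gold ≈ 11.988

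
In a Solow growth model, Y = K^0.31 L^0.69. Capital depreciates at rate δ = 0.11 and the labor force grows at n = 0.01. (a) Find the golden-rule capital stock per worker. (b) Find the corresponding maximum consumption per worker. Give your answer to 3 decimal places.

Break-even investment rate: n + δ = 0.01 + 0.11 = 0.12.
Maximizing c = f(k) − (n+δ)·k gives f'(k) = n+δ, i.e. 0.31·k^(0.31−1) = 0.12, so k_gold = (0.31/0.12)^(1/0.69) ≈ 3.9570.
y_gold = 3.9570^0.31 ≈ 1.5317; c_gold = y_gold − 0.12·k_gold ≈ 1.0569.

(a) k_gold ≈ 3.957; (b) c_gold ≈ 1.057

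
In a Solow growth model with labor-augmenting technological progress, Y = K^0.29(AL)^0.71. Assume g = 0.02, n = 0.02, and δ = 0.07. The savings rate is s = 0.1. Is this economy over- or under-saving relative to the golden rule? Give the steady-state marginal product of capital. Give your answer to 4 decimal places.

The effective depreciation rate is n + g + δ = 0.02 + 0.02 + 0.07 = 0.11.
Steady-state k*: s·k^0.29 = 0.11·k gives k* = (0.1/0.11)^(1/0.71) ≈ 0.8744.
MPK = 0.29·0.8744^(-0.71) ≈ 0.3190.
MPK > n+g+δ = 0.11, so the economy is dynamically efficient (under-saving).

under-saving; MPK ≈ 0.3190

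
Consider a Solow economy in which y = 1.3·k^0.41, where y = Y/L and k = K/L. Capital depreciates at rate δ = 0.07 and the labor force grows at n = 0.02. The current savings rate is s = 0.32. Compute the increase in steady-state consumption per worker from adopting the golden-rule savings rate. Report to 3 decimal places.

Δc ≈ 0.079

n + δ = 0.02 + 0.07 = 0.09.
Current steady state (s = 0.32): k* = (0.32·1.3/0.09)^(1/0.59) ≈ 13.3926, y* = 1.3·13.3926^0.41 ≈ 3.7667, c* = (1−0.32)·3.7667 ≈ 2.5613.
Maximizing c = f(k) − (n+δ)·k gives f'(k) = n+δ, i.e. 0.41·1.3·k^(0.41−1) = 0.09, so k_gold = (0.41·1.3/0.09)^(1/0.59) ≈ 20.3843.
y_gold = 1.3·20.3843^0.41 ≈ 4.4746, c_gold = y_gold − 0.09·k_gold ≈ 2.6400.
Gain: Δc = 2.6400 − 2.5613 ≈ 0.0787.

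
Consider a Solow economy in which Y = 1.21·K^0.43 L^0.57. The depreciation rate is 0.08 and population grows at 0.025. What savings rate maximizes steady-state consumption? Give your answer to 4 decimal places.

s_gold = 0.4300

Break-even investment rate: n + δ = 0.025 + 0.08 = 0.105.
At the golden rule MPK = n+δ, and in any Cobb-Douglas steady state s = (n+δ)·k/y = MPK·k/y = capital's share 0.43.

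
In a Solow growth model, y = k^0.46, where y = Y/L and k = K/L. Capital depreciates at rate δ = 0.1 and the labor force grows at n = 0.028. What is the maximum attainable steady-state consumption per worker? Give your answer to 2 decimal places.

c_gold ≈ 1.61

The effective depreciation rate is n + δ = 0.028 + 0.1 = 0.128.
At the golden rule the marginal product of capital equals n+δ: 0.46·k^(0.46−1) = 0.128. Solving, k_gold = (0.46/0.128)^(1/0.54) ≈ 10.6854.
y_gold = 10.6854^0.46 ≈ 2.9733.
c_gold = y_gold − (n+δ)·k_gold = 2.9733 − 0.128·10.6854 ≈ 1.6056.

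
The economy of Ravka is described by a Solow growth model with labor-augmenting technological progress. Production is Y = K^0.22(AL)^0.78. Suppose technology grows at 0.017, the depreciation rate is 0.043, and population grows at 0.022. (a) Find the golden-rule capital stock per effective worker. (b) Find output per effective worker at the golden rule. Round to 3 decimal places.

Capital per effective worker breaks even when investment replaces (n + g + δ)·k; here n + g + δ = 0.082.
Maximizing c = f(k) − (n+g+δ)·k gives f'(k) = n+g+δ, i.e. 0.22·k^(0.22−1) = 0.082, so k_gold = (0.22/0.082)^(1/0.78) ≈ 3.5440.
y_gold = 3.5440^0.22 ≈ 1.3210.

(a) k_gold ≈ 3.544; (b) y_gold ≈ 1.321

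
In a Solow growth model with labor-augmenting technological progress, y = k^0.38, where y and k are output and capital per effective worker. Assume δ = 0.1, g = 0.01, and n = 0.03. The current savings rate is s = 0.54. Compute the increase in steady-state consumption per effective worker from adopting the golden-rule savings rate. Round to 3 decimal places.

Δc ≈ 0.091

Break-even investment rate: n + g + δ = 0.03 + 0.01 + 0.1 = 0.14.
Current steady state (s = 0.54): k* = (0.54/0.14)^(1/0.62) ≈ 8.8225, y* = 8.8225^0.38 ≈ 2.2873, c* = (1−0.54)·2.2873 ≈ 1.0522.
At the golden rule the marginal product of capital equals n+g+δ: 0.38·k^(0.38−1) = 0.14. Solving, k_gold = (0.38/0.14)^(1/0.62) ≈ 5.0055.
y_gold = 5.0055^0.38 ≈ 1.8441, c_gold = y_gold − 0.14·k_gold ≈ 1.1434.
Gain: Δc = 1.1434 − 1.0522 ≈ 0.0912.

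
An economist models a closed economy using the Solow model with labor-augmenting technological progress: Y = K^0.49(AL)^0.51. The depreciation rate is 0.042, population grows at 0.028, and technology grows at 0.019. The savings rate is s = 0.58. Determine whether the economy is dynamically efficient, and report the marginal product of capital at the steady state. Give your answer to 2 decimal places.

dynamically inefficient; MPK ≈ 0.08

Break-even investment rate: n + g + δ = 0.028 + 0.019 + 0.042 = 0.089.
Steady-state k*: s·k^0.49 = 0.089·k gives k* = (0.58/0.089)^(1/0.51) ≈ 39.4596.
MPK = 0.49·39.4596^(-0.51) ≈ 0.0752.
MPK < n+g+δ = 0.089, so the economy is dynamically inefficient (over-saving).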